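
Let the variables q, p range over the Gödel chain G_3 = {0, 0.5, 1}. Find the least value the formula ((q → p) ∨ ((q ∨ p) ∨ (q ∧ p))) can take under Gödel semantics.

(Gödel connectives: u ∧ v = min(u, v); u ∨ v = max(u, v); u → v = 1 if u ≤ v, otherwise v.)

0.50

The minimum is attained at q = 0.5, p = 0:
  (q → p): 0.5 > 0, so result = 0
  (q ∨ p) = max(0.5, 0) = 0.5
  (q ∧ p) = min(0.5, 0) = 0
  ((q ∨ p) ∨ (q ∧ p)) = max(0.5, 0) = 0.5
  ((q → p) ∨ ((q ∨ p) ∨ (q ∧ p))) = max(0, 0.5) = 0.5
Checking all 9 assignments confirms none give a value below 0.50.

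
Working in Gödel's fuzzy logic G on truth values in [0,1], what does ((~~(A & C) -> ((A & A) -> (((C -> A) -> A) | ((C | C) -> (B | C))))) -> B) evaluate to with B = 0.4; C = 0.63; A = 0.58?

(A & C) = min(0.58, 0.63) = 0.58
~(A & C): Gödel ¬ of 0.58 = 0 (operand ≠ 0)
~~(A & C): Gödel ¬ of 0 = 1 (operand is 0)
(A & A) = min(0.58, 0.58) = 0.58
(C -> A): 0.63 > 0.58, so result = 0.58
((C -> A) -> A): 0.58 ≤ 0.58, so result = 1
(C | C) = max(0.63, 0.63) = 0.63
(B | C) = max(0.4, 0.63) = 0.63
((C | C) -> (B | C)): 0.63 ≤ 0.63, so result = 1
(((C -> A) -> A) | ((C | C) -> (B | C))) = max(1, 1) = 1
((A & A) -> (((C -> A) -> A) | ((C | C) -> (B | C)))): 0.58 ≤ 1, so result = 1
(~~(A & C) -> ((A & A) -> (((C -> A) -> A) | ((C | C) -> (B | C))))): 1 ≤ 1, so result = 1
((~~(A & C) -> ((A & A) -> (((C -> A) -> A) | ((C | C) -> (B | C))))) -> B): 1 > 0.4, so result = 0.4

0.40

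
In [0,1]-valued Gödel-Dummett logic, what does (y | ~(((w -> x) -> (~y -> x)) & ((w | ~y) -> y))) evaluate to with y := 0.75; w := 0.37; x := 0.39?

(w -> x): 0.37 ≤ 0.39, so result = 1
~y: Gödel ¬ of 0.75 = 0 (operand ≠ 0)
(~y -> x): 0 ≤ 0.39, so result = 1
((w -> x) -> (~y -> x)): 1 ≤ 1, so result = 1
~y: Gödel ¬ of 0.75 = 0 (operand ≠ 0)
(w | ~y) = max(0.37, 0) = 0.37
((w | ~y) -> y): 0.37 ≤ 0.75, so result = 1
(((w -> x) -> (~y -> x)) & ((w | ~y) -> y)) = min(1, 1) = 1
~(((w -> x) -> (~y -> x)) & ((w | ~y) -> y)): Gödel ¬ of 1 = 0 (operand ≠ 0)
(y | ~(((w -> x) -> (~y -> x)) & ((w | ~y) -> y))) = max(0.75, 0) = 0.75

0.75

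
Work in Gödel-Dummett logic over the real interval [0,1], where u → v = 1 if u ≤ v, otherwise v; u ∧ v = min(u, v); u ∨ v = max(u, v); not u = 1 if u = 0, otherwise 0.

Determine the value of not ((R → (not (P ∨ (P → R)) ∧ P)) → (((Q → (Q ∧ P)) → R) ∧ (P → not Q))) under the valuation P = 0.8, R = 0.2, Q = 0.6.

0.00

(P → R): 0.8 > 0.2, so result = 0.2
(P ∨ (P → R)) = max(0.8, 0.2) = 0.8
not (P ∨ (P → R)): Gödel ¬ of 0.8 = 0 (operand ≠ 0)
(not (P ∨ (P → R)) ∧ P) = min(0, 0.8) = 0
(R → (not (P ∨ (P → R)) ∧ P)): 0.2 > 0, so result = 0
(Q ∧ P) = min(0.6, 0.8) = 0.6
(Q → (Q ∧ P)): 0.6 ≤ 0.6, so result = 1
((Q → (Q ∧ P)) → R): 1 > 0.2, so result = 0.2
not Q: Gödel ¬ of 0.6 = 0 (operand ≠ 0)
(P → not Q): 0.8 > 0, so result = 0
(((Q → (Q ∧ P)) → R) ∧ (P → not Q)) = min(0.2, 0) = 0
((R → (not (P ∨ (P → R)) ∧ P)) → (((Q → (Q ∧ P)) → R) ∧ (P → not Q))): 0 ≤ 0, so result = 1
not ((R → (not (P ∨ (P → R)) ∧ P)) → (((Q → (Q ∧ P)) → R) ∧ (P → not Q))): Gödel ¬ of 1 = 0 (operand ≠ 0)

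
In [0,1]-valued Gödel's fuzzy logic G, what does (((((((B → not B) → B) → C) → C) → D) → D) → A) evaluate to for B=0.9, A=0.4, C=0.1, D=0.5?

0.40

not B: Gödel ¬ of 0.9 = 0 (operand ≠ 0)
(B → not B): 0.9 > 0, so result = 0
((B → not B) → B): 0 ≤ 0.9, so result = 1
(((B → not B) → B) → C): 1 > 0.1, so result = 0.1
((((B → not B) → B) → C) → C): 0.1 ≤ 0.1, so result = 1
(((((B → not B) → B) → C) → C) → D): 1 > 0.5, so result = 0.5
((((((B → not B) → B) → C) → C) → D) → D): 0.5 ≤ 0.5, so result = 1
(((((((B → not B) → B) → C) → C) → D) → D) → A): 1 > 0.4, so result = 0.4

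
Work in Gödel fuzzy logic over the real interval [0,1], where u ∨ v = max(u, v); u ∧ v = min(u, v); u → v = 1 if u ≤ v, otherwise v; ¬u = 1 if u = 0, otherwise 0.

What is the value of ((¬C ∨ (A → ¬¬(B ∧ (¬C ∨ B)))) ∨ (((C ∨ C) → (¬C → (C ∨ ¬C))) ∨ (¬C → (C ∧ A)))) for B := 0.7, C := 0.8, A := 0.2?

1.00

¬C: Gödel ¬ of 0.8 = 0 (operand ≠ 0)
¬C: Gödel ¬ of 0.8 = 0 (operand ≠ 0)
(¬C ∨ B) = max(0, 0.7) = 0.7
(B ∧ (¬C ∨ B)) = min(0.7, 0.7) = 0.7
¬(B ∧ (¬C ∨ B)): Gödel ¬ of 0.7 = 0 (operand ≠ 0)
¬¬(B ∧ (¬C ∨ B)): Gödel ¬ of 0 = 1 (operand is 0)
(A → ¬¬(B ∧ (¬C ∨ B))): 0.2 ≤ 1, so result = 1
(¬C ∨ (A → ¬¬(B ∧ (¬C ∨ B)))) = max(0, 1) = 1
(C ∨ C) = max(0.8, 0.8) = 0.8
¬C: Gödel ¬ of 0.8 = 0 (operand ≠ 0)
¬C: Gödel ¬ of 0.8 = 0 (operand ≠ 0)
(C ∨ ¬C) = max(0.8, 0) = 0.8
(¬C → (C ∨ ¬C)): 0 ≤ 0.8, so result = 1
((C ∨ C) → (¬C → (C ∨ ¬C))): 0.8 ≤ 1, so result = 1
¬C: Gödel ¬ of 0.8 = 0 (operand ≠ 0)
(C ∧ A) = min(0.8, 0.2) = 0.2
(¬C → (C ∧ A)): 0 ≤ 0.2, so result = 1
(((C ∨ C) → (¬C → (C ∨ ¬C))) ∨ (¬C → (C ∧ A))) = max(1, 1) = 1
((¬C ∨ (A → ¬¬(B ∧ (¬C ∨ B)))) ∨ (((C ∨ C) → (¬C → (C ∨ ¬C))) ∨ (¬C → (C ∧ A)))) = max(1, 1) = 1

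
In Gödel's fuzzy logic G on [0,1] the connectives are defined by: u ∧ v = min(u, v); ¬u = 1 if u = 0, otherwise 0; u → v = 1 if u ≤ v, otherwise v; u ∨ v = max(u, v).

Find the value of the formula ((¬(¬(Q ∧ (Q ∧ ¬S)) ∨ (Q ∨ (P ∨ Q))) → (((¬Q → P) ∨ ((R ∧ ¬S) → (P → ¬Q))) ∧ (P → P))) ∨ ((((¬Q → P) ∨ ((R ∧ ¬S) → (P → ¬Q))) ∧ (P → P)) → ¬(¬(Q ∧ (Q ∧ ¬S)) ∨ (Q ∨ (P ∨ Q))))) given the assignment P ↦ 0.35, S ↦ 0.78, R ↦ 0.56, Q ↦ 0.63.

¬S: Gödel ¬ of 0.78 = 0 (operand ≠ 0)
(Q ∧ ¬S) = min(0.63, 0) = 0
(Q ∧ (Q ∧ ¬S)) = min(0.63, 0) = 0
¬(Q ∧ (Q ∧ ¬S)): Gödel ¬ of 0 = 1 (operand is 0)
(P ∨ Q) = max(0.35, 0.63) = 0.63
(Q ∨ (P ∨ Q)) = max(0.63, 0.63) = 0.63
(¬(Q ∧ (Q ∧ ¬S)) ∨ (Q ∨ (P ∨ Q))) = max(1, 0.63) = 1
¬(¬(Q ∧ (Q ∧ ¬S)) ∨ (Q ∨ (P ∨ Q))): Gödel ¬ of 1 = 0 (operand ≠ 0)
¬Q: Gödel ¬ of 0.63 = 0 (operand ≠ 0)
(¬Q → P): 0 ≤ 0.35, so result = 1
¬S: Gödel ¬ of 0.78 = 0 (operand ≠ 0)
(R ∧ ¬S) = min(0.56, 0) = 0
¬Q: Gödel ¬ of 0.63 = 0 (operand ≠ 0)
(P → ¬Q): 0.35 > 0, so result = 0
((R ∧ ¬S) → (P → ¬Q)): 0 ≤ 0, so result = 1
((¬Q → P) ∨ ((R ∧ ¬S) → (P → ¬Q))) = max(1, 1) = 1
(P → P): 0.35 ≤ 0.35, so result = 1
(((¬Q → P) ∨ ((R ∧ ¬S) → (P → ¬Q))) ∧ (P → P)) = min(1, 1) = 1
(¬(¬(Q ∧ (Q ∧ ¬S)) ∨ (Q ∨ (P ∨ Q))) → (((¬Q → P) ∨ ((R ∧ ¬S) → (P → ¬Q))) ∧ (P → P))): 0 ≤ 1, so result = 1
¬Q: Gödel ¬ of 0.63 = 0 (operand ≠ 0)
(¬Q → P): 0 ≤ 0.35, so result = 1
¬S: Gödel ¬ of 0.78 = 0 (operand ≠ 0)
(R ∧ ¬S) = min(0.56, 0) = 0
¬Q: Gödel ¬ of 0.63 = 0 (operand ≠ 0)
(P → ¬Q): 0.35 > 0, so result = 0
((R ∧ ¬S) → (P → ¬Q)): 0 ≤ 0, so result = 1
((¬Q → P) ∨ ((R ∧ ¬S) → (P → ¬Q))) = max(1, 1) = 1
(P → P): 0.35 ≤ 0.35, so result = 1
(((¬Q → P) ∨ ((R ∧ ¬S) → (P → ¬Q))) ∧ (P → P)) = min(1, 1) = 1
¬S: Gödel ¬ of 0.78 = 0 (operand ≠ 0)
(Q ∧ ¬S) = min(0.63, 0) = 0
(Q ∧ (Q ∧ ¬S)) = min(0.63, 0) = 0
¬(Q ∧ (Q ∧ ¬S)): Gödel ¬ of 0 = 1 (operand is 0)
(P ∨ Q) = max(0.35, 0.63) = 0.63
(Q ∨ (P ∨ Q)) = max(0.63, 0.63) = 0.63
(¬(Q ∧ (Q ∧ ¬S)) ∨ (Q ∨ (P ∨ Q))) = max(1, 0.63) = 1
¬(¬(Q ∧ (Q ∧ ¬S)) ∨ (Q ∨ (P ∨ Q))): Gödel ¬ of 1 = 0 (operand ≠ 0)
((((¬Q → P) ∨ ((R ∧ ¬S) → (P → ¬Q))) ∧ (P → P)) → ¬(¬(Q ∧ (Q ∧ ¬S)) ∨ (Q ∨ (P ∨ Q)))): 1 > 0, so result = 0
((¬(¬(Q ∧ (Q ∧ ¬S)) ∨ (Q ∨ (P ∨ Q))) → (((¬Q → P) ∨ ((R ∧ ¬S) → (P → ¬Q))) ∧ (P → P))) ∨ ((((¬Q → P) ∨ ((R ∧ ¬S) → (P → ¬Q))) ∧ (P → P)) → ¬(¬(Q ∧ (Q ∧ ¬S)) ∨ (Q ∨ (P ∨ Q))))) = max(1, 0) = 1

1.00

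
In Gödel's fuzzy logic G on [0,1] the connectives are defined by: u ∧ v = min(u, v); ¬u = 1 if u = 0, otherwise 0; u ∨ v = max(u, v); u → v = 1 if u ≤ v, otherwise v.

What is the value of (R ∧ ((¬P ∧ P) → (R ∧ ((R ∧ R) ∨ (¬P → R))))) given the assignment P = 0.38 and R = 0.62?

0.62

¬P: Gödel ¬ of 0.38 = 0 (operand ≠ 0)
(¬P ∧ P) = min(0, 0.38) = 0
(R ∧ R) = min(0.62, 0.62) = 0.62
¬P: Gödel ¬ of 0.38 = 0 (operand ≠ 0)
(¬P → R): 0 ≤ 0.62, so result = 1
((R ∧ R) ∨ (¬P → R)) = max(0.62, 1) = 1
(R ∧ ((R ∧ R) ∨ (¬P → R))) = min(0.62, 1) = 0.62
((¬P ∧ P) → (R ∧ ((R ∧ R) ∨ (¬P → R)))): 0 ≤ 0.62, so result = 1
(R ∧ ((¬P ∧ P) → (R ∧ ((R ∧ R) ∨ (¬P → R))))) = min(0.62, 1) = 0.62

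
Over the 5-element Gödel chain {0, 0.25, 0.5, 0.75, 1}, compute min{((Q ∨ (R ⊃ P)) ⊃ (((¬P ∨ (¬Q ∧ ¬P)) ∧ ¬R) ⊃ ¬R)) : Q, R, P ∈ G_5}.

1.00

Every assignment gives 1. For instance at Q = 0, R = 0, P = 0:
  (R ⊃ P): 0 ≤ 0, so result = 1
  (Q ∨ (R ⊃ P)) = max(0, 1) = 1
  ¬P: Gödel ¬ of 0 = 1 (operand is 0)
  ¬Q: Gödel ¬ of 0 = 1 (operand is 0)
  ¬P: Gödel ¬ of 0 = 1 (operand is 0)
  (¬Q ∧ ¬P) = min(1, 1) = 1
  (¬P ∨ (¬Q ∧ ¬P)) = max(1, 1) = 1
  ¬R: Gödel ¬ of 0 = 1 (operand is 0)
  ((¬P ∨ (¬Q ∧ ¬P)) ∧ ¬R) = min(1, 1) = 1
  ¬R: Gödel ¬ of 0 = 1 (operand is 0)
  (((¬P ∨ (¬Q ∧ ¬P)) ∧ ¬R) ⊃ ¬R): 1 ≤ 1, so result = 1
  ((Q ∨ (R ⊃ P)) ⊃ (((¬P ∨ (¬Q ∧ ¬P)) ∧ ¬R) ⊃ ¬R)): 1 ≤ 1, so result = 1
All 125 assignments give value 1 — the formula is a G_5-tautology.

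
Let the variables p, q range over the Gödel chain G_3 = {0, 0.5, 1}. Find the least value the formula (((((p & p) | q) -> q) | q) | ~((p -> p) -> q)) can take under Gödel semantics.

The minimum is attained at p = 1, q = 0.5:
  (p & p) = min(1, 1) = 1
  ((p & p) | q) = max(1, 0.5) = 1
  (((p & p) | q) -> q): 1 > 0.5, so result = 0.5
  ((((p & p) | q) -> q) | q) = max(0.5, 0.5) = 0.5
  (p -> p): 1 ≤ 1, so result = 1
  ((p -> p) -> q): 1 > 0.5, so result = 0.5
  ~((p -> p) -> q): Gödel ¬ of 0.5 = 0 (operand ≠ 0)
  (((((p & p) | q) -> q) | q) | ~((p -> p) -> q)) = max(0.5, 0) = 0.5
Checking all 9 assignments confirms none give a value below 0.50.

0.50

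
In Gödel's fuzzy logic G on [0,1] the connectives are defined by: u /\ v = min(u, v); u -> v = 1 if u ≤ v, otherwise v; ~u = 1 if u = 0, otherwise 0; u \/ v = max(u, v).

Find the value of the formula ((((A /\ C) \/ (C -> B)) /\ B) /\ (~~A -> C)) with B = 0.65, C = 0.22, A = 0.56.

(A /\ C) = min(0.56, 0.22) = 0.22
(C -> B): 0.22 ≤ 0.65, so result = 1
((A /\ C) \/ (C -> B)) = max(0.22, 1) = 1
(((A /\ C) \/ (C -> B)) /\ B) = min(1, 0.65) = 0.65
~A: Gödel ¬ of 0.56 = 0 (operand ≠ 0)
~~A: Gödel ¬ of 0 = 1 (operand is 0)
(~~A -> C): 1 > 0.22, so result = 0.22
((((A /\ C) \/ (C -> B)) /\ B) /\ (~~A -> C)) = min(0.65, 0.22) = 0.22

0.22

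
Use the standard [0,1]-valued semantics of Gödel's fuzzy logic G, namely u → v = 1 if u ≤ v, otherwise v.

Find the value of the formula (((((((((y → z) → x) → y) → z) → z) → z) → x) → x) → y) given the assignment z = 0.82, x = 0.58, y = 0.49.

0.49

(y → z): 0.49 ≤ 0.82, so result = 1
((y → z) → x): 1 > 0.58, so result = 0.58
(((y → z) → x) → y): 0.58 > 0.49, so result = 0.49
((((y → z) → x) → y) → z): 0.49 ≤ 0.82, so result = 1
(((((y → z) → x) → y) → z) → z): 1 > 0.82, so result = 0.82
((((((y → z) → x) → y) → z) → z) → z): 0.82 ≤ 0.82, so result = 1
(((((((y → z) → x) → y) → z) → z) → z) → x): 1 > 0.58, so result = 0.58
((((((((y → z) → x) → y) → z) → z) → z) → x) → x): 0.58 ≤ 0.58, so result = 1
(((((((((y → z) → x) → y) → z) → z) → z) → x) → x) → y): 1 > 0.49, so result = 0.49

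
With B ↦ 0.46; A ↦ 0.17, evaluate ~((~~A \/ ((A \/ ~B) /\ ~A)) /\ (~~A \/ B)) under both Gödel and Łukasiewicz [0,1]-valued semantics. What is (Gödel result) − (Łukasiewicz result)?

Gödel evaluation:
  ~A: Gödel ¬ of 0.17 = 0 (operand ≠ 0)
  ~~A: Gödel ¬ of 0 = 1 (operand is 0)
  ~B: Gödel ¬ of 0.46 = 0 (operand ≠ 0)
  (A \/ ~B) = max(0.17, 0) = 0.17
  ~A: Gödel ¬ of 0.17 = 0 (operand ≠ 0)
  ((A \/ ~B) /\ ~A) = min(0.17, 0) = 0
  (~~A \/ ((A \/ ~B) /\ ~A)) = max(1, 0) = 1
  ~A: Gödel ¬ of 0.17 = 0 (operand ≠ 0)
  ~~A: Gödel ¬ of 0 = 1 (operand is 0)
  (~~A \/ B) = max(1, 0.46) = 1
  ((~~A \/ ((A \/ ~B) /\ ~A)) /\ (~~A \/ B)) = min(1, 1) = 1
  ~((~~A \/ ((A \/ ~B) /\ ~A)) /\ (~~A \/ B)): Gödel ¬ of 1 = 0 (operand ≠ 0)
  Gödel value = 0
Łukasiewicz evaluation:
  ~A: Łukasiewicz ¬ gives 1 − 0.17 = 0.83
  ~~A: Łukasiewicz ¬ gives 1 − 0.83 = 0.17
  ~B: Łukasiewicz ¬ gives 1 − 0.46 = 0.54
  (A \/ ~B) = max(0.17, 0.54) = 0.54
  ~A: Łukasiewicz ¬ gives 1 − 0.17 = 0.83
  ((A \/ ~B) /\ ~A) = min(0.54, 0.83) = 0.54
  (~~A \/ ((A \/ ~B) /\ ~A)) = max(0.17, 0.54) = 0.54
  ~A: Łukasiewicz ¬ gives 1 − 0.17 = 0.83
  ~~A: Łukasiewicz ¬ gives 1 − 0.83 = 0.17
  (~~A \/ B) = max(0.17, 0.46) = 0.46
  ((~~A \/ ((A \/ ~B) /\ ~A)) /\ (~~A \/ B)) = min(0.54, 0.46) = 0.46
  ~((~~A \/ ((A \/ ~B) /\ ~A)) /\ (~~A \/ B)): Łukasiewicz ¬ gives 1 − 0.46 = 0.54
  Łukasiewicz value = 0.54
Difference: 0 − 0.54 = -0.54

-0.54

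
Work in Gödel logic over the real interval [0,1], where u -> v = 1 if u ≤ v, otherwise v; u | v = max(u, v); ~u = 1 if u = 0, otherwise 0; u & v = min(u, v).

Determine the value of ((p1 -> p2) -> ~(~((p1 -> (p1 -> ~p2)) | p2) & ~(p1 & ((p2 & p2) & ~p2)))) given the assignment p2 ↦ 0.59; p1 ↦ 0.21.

1.00

(p1 -> p2): 0.21 ≤ 0.59, so result = 1
~p2: Gödel ¬ of 0.59 = 0 (operand ≠ 0)
(p1 -> ~p2): 0.21 > 0, so result = 0
(p1 -> (p1 -> ~p2)): 0.21 > 0, so result = 0
((p1 -> (p1 -> ~p2)) | p2) = max(0, 0.59) = 0.59
~((p1 -> (p1 -> ~p2)) | p2): Gödel ¬ of 0.59 = 0 (operand ≠ 0)
(p2 & p2) = min(0.59, 0.59) = 0.59
~p2: Gödel ¬ of 0.59 = 0 (operand ≠ 0)
((p2 & p2) & ~p2) = min(0.59, 0) = 0
(p1 & ((p2 & p2) & ~p2)) = min(0.21, 0) = 0
~(p1 & ((p2 & p2) & ~p2)): Gödel ¬ of 0 = 1 (operand is 0)
(~((p1 -> (p1 -> ~p2)) | p2) & ~(p1 & ((p2 & p2) & ~p2))) = min(0, 1) = 0
~(~((p1 -> (p1 -> ~p2)) | p2) & ~(p1 & ((p2 & p2) & ~p2))): Gödel ¬ of 0 = 1 (operand is 0)
((p1 -> p2) -> ~(~((p1 -> (p1 -> ~p2)) | p2) & ~(p1 & ((p2 & p2) & ~p2)))): 1 ≤ 1, so result = 1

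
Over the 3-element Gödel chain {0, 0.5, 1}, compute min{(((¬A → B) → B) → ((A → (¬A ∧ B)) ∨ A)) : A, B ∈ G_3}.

0.50

The minimum is attained at A = 0.5, B = 1:
  ¬A: Gödel ¬ of 0.5 = 0 (operand ≠ 0)
  (¬A → B): 0 ≤ 1, so result = 1
  ((¬A → B) → B): 1 ≤ 1, so result = 1
  ¬A: Gödel ¬ of 0.5 = 0 (operand ≠ 0)
  (¬A ∧ B) = min(0, 1) = 0
  (A → (¬A ∧ B)): 0.5 > 0, so result = 0
  ((A → (¬A ∧ B)) ∨ A) = max(0, 0.5) = 0.5
  (((¬A → B) → B) → ((A → (¬A ∧ B)) ∨ A)): 1 > 0.5, so result = 0.5
Checking all 9 assignments confirms none give a value below 0.50.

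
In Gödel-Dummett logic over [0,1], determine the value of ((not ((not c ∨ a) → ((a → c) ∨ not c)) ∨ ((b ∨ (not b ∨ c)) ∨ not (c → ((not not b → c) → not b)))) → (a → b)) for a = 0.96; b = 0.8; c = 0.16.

not c: Gödel ¬ of 0.16 = 0 (operand ≠ 0)
(not c ∨ a) = max(0, 0.96) = 0.96
(a → c): 0.96 > 0.16, so result = 0.16
not c: Gödel ¬ of 0.16 = 0 (operand ≠ 0)
((a → c) ∨ not c) = max(0.16, 0) = 0.16
((not c ∨ a) → ((a → c) ∨ not c)): 0.96 > 0.16, so result = 0.16
not ((not c ∨ a) → ((a → c) ∨ not c)): Gödel ¬ of 0.16 = 0 (operand ≠ 0)
not b: Gödel ¬ of 0.8 = 0 (operand ≠ 0)
(not b ∨ c) = max(0, 0.16) = 0.16
(b ∨ (not b ∨ c)) = max(0.8, 0.16) = 0.8
not b: Gödel ¬ of 0.8 = 0 (operand ≠ 0)
not not b: Gödel ¬ of 0 = 1 (operand is 0)
(not not b → c): 1 > 0.16, so result = 0.16
not b: Gödel ¬ of 0.8 = 0 (operand ≠ 0)
((not not b → c) → not b): 0.16 > 0, so result = 0
(c → ((not not b → c) → not b)): 0.16 > 0, so result = 0
not (c → ((not not b → c) → not b)): Gödel ¬ of 0 = 1 (operand is 0)
((b ∨ (not b ∨ c)) ∨ not (c → ((not not b → c) → not b))) = max(0.8, 1) = 1
(not ((not c ∨ a) → ((a → c) ∨ not c)) ∨ ((b ∨ (not b ∨ c)) ∨ not (c → ((not not b → c) → not b)))) = max(0, 1) = 1
(a → b): 0.96 > 0.8, so result = 0.8
((not ((not c ∨ a) → ((a → c) ∨ not c)) ∨ ((b ∨ (not b ∨ c)) ∨ not (c → ((not not b → c) → not b)))) → (a → b)): 1 > 0.8, so result = 0.8

0.80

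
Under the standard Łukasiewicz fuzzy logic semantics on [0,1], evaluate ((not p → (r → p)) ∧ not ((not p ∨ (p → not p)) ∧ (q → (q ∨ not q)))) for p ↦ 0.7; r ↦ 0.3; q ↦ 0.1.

0.40

not p: Łukasiewicz ¬ gives 1 − 0.7 = 0.3
(r → p): min(1, 1 − 0.3 + 0.7) = 1
(not p → (r → p)): min(1, 1 − 0.3 + 1) = 1
not p: Łukasiewicz ¬ gives 1 − 0.7 = 0.3
not p: Łukasiewicz ¬ gives 1 − 0.7 = 0.3
(p → not p): min(1, 1 − 0.7 + 0.3) = 0.6
(not p ∨ (p → not p)) = max(0.3, 0.6) = 0.6
not q: Łukasiewicz ¬ gives 1 − 0.1 = 0.9
(q ∨ not q) = max(0.1, 0.9) = 0.9
(q → (q ∨ not q)): min(1, 1 − 0.1 + 0.9) = 1
((not p ∨ (p → not p)) ∧ (q → (q ∨ not q))) = min(0.6, 1) = 0.6
not ((not p ∨ (p → not p)) ∧ (q → (q ∨ not q))): Łukasiewicz ¬ gives 1 − 0.6 = 0.4
((not p → (r → p)) ∧ not ((not p ∨ (p → not p)) ∧ (q → (q ∨ not q)))) = min(1, 0.4) = 0.4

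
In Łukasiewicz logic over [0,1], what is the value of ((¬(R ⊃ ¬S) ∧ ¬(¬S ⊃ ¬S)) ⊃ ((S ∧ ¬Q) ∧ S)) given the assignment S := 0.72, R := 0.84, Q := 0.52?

1.00

¬S: Łukasiewicz ¬ gives 1 − 0.72 = 0.28
(R ⊃ ¬S): min(1, 1 − 0.84 + 0.28) = 0.44
¬(R ⊃ ¬S): Łukasiewicz ¬ gives 1 − 0.44 = 0.56
¬S: Łukasiewicz ¬ gives 1 − 0.72 = 0.28
¬S: Łukasiewicz ¬ gives 1 − 0.72 = 0.28
(¬S ⊃ ¬S): min(1, 1 − 0.28 + 0.28) = 1
¬(¬S ⊃ ¬S): Łukasiewicz ¬ gives 1 − 1 = 0
(¬(R ⊃ ¬S) ∧ ¬(¬S ⊃ ¬S)) = min(0.56, 0) = 0
¬Q: Łukasiewicz ¬ gives 1 − 0.52 = 0.48
(S ∧ ¬Q) = min(0.72, 0.48) = 0.48
((S ∧ ¬Q) ∧ S) = min(0.48, 0.72) = 0.48
((¬(R ⊃ ¬S) ∧ ¬(¬S ⊃ ¬S)) ⊃ ((S ∧ ¬Q) ∧ S)): min(1, 1 − 0 + 0.48) = 1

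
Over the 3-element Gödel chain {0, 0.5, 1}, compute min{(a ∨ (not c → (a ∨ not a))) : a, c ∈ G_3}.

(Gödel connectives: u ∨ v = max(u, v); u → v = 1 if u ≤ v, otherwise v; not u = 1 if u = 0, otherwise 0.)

0.50

The minimum is attained at a = 0.5, c = 0:
  not c: Gödel ¬ of 0 = 1 (operand is 0)
  not a: Gödel ¬ of 0.5 = 0 (operand ≠ 0)
  (a ∨ not a) = max(0.5, 0) = 0.5
  (not c → (a ∨ not a)): 1 > 0.5, so result = 0.5
  (a ∨ (not c → (a ∨ not a))) = max(0.5, 0.5) = 0.5
Checking all 9 assignments confirms none give a value below 0.50.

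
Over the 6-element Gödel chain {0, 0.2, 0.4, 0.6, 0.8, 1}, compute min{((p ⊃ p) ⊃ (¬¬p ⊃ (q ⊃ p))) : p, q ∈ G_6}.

The minimum is attained at p = 0.2, q = 0.4:
  (p ⊃ p): 0.2 ≤ 0.2, so result = 1
  ¬p: Gödel ¬ of 0.2 = 0 (operand ≠ 0)
  ¬¬p: Gödel ¬ of 0 = 1 (operand is 0)
  (q ⊃ p): 0.4 > 0.2, so result = 0.2
  (¬¬p ⊃ (q ⊃ p)): 1 > 0.2, so result = 0.2
  ((p ⊃ p) ⊃ (¬¬p ⊃ (q ⊃ p))): 1 > 0.2, so result = 0.2
Checking all 36 assignments confirms none give a value below 0.20.

0.20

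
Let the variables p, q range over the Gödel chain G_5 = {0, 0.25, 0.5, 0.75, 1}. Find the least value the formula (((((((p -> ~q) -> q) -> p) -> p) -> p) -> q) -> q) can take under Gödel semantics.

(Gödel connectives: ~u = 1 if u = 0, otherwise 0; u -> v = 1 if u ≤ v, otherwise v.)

0.25

The minimum is attained at p = 0, q = 0.25:
  ~q: Gödel ¬ of 0.25 = 0 (operand ≠ 0)
  (p -> ~q): 0 ≤ 0, so result = 1
  ((p -> ~q) -> q): 1 > 0.25, so result = 0.25
  (((p -> ~q) -> q) -> p): 0.25 > 0, so result = 0
  ((((p -> ~q) -> q) -> p) -> p): 0 ≤ 0, so result = 1
  (((((p -> ~q) -> q) -> p) -> p) -> p): 1 > 0, so result = 0
  ((((((p -> ~q) -> q) -> p) -> p) -> p) -> q): 0 ≤ 0.25, so result = 1
  (((((((p -> ~q) -> q) -> p) -> p) -> p) -> q) -> q): 1 > 0.25, so result = 0.25
Checking all 25 assignments confirms none give a value below 0.25.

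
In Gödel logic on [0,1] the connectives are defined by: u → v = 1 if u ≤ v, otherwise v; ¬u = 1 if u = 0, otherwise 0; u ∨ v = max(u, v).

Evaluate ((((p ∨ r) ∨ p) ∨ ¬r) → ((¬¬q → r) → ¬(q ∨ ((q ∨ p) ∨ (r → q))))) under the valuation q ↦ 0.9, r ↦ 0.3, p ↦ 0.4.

(p ∨ r) = max(0.4, 0.3) = 0.4
((p ∨ r) ∨ p) = max(0.4, 0.4) = 0.4
¬r: Gödel ¬ of 0.3 = 0 (operand ≠ 0)
(((p ∨ r) ∨ p) ∨ ¬r) = max(0.4, 0) = 0.4
¬q: Gödel ¬ of 0.9 = 0 (operand ≠ 0)
¬¬q: Gödel ¬ of 0 = 1 (operand is 0)
(¬¬q → r): 1 > 0.3, so result = 0.3
(q ∨ p) = max(0.9, 0.4) = 0.9
(r → q): 0.3 ≤ 0.9, so result = 1
((q ∨ p) ∨ (r → q)) = max(0.9, 1) = 1
(q ∨ ((q ∨ p) ∨ (r → q))) = max(0.9, 1) = 1
¬(q ∨ ((q ∨ p) ∨ (r → q))): Gödel ¬ of 1 = 0 (operand ≠ 0)
((¬¬q → r) → ¬(q ∨ ((q ∨ p) ∨ (r → q)))): 0.3 > 0, so result = 0
((((p ∨ r) ∨ p) ∨ ¬r) → ((¬¬q → r) → ¬(q ∨ ((q ∨ p) ∨ (r → q))))): 0.4 > 0, so result = 0

0.00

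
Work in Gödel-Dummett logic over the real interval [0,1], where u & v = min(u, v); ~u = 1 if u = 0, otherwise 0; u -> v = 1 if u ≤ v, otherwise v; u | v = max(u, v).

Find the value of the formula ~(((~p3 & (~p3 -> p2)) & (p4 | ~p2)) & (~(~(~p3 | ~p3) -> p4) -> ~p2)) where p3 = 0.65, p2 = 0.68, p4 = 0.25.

1.00

~p3: Gödel ¬ of 0.65 = 0 (operand ≠ 0)
~p3: Gödel ¬ of 0.65 = 0 (operand ≠ 0)
(~p3 -> p2): 0 ≤ 0.68, so result = 1
(~p3 & (~p3 -> p2)) = min(0, 1) = 0
~p2: Gödel ¬ of 0.68 = 0 (operand ≠ 0)
(p4 | ~p2) = max(0.25, 0) = 0.25
((~p3 & (~p3 -> p2)) & (p4 | ~p2)) = min(0, 0.25) = 0
~p3: Gödel ¬ of 0.65 = 0 (operand ≠ 0)
~p3: Gödel ¬ of 0.65 = 0 (operand ≠ 0)
(~p3 | ~p3) = max(0, 0) = 0
~(~p3 | ~p3): Gödel ¬ of 0 = 1 (operand is 0)
(~(~p3 | ~p3) -> p4): 1 > 0.25, so result = 0.25
~(~(~p3 | ~p3) -> p4): Gödel ¬ of 0.25 = 0 (operand ≠ 0)
~p2: Gödel ¬ of 0.68 = 0 (operand ≠ 0)
(~(~(~p3 | ~p3) -> p4) -> ~p2): 0 ≤ 0, so result = 1
(((~p3 & (~p3 -> p2)) & (p4 | ~p2)) & (~(~(~p3 | ~p3) -> p4) -> ~p2)) = min(0, 1) = 0
~(((~p3 & (~p3 -> p2)) & (p4 | ~p2)) & (~(~(~p3 | ~p3) -> p4) -> ~p2)): Gödel ¬ of 0 = 1 (operand is 0)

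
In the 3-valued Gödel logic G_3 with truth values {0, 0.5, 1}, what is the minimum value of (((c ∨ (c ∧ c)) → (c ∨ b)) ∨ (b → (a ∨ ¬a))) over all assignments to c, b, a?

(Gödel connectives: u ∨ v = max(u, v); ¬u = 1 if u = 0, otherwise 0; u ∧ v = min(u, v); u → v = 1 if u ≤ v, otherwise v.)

1.00

Every assignment gives 1. For instance at c = 0, b = 0, a = 0:
  (c ∧ c) = min(0, 0) = 0
  (c ∨ (c ∧ c)) = max(0, 0) = 0
  (c ∨ b) = max(0, 0) = 0
  ((c ∨ (c ∧ c)) → (c ∨ b)): 0 ≤ 0, so result = 1
  ¬a: Gödel ¬ of 0 = 1 (operand is 0)
  (a ∨ ¬a) = max(0, 1) = 1
  (b → (a ∨ ¬a)): 0 ≤ 1, so result = 1
  (((c ∨ (c ∧ c)) → (c ∨ b)) ∨ (b → (a ∨ ¬a))) = max(1, 1) = 1
All 27 assignments give value 1 — the formula is a G_3-tautology.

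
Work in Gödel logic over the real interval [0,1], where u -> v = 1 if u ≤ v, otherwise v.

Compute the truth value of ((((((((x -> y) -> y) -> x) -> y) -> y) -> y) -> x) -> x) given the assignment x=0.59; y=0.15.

(x -> y): 0.59 > 0.15, so result = 0.15
((x -> y) -> y): 0.15 ≤ 0.15, so result = 1
(((x -> y) -> y) -> x): 1 > 0.59, so result = 0.59
((((x -> y) -> y) -> x) -> y): 0.59 > 0.15, so result = 0.15
(((((x -> y) -> y) -> x) -> y) -> y): 0.15 ≤ 0.15, so result = 1
((((((x -> y) -> y) -> x) -> y) -> y) -> y): 1 > 0.15, so result = 0.15
(((((((x -> y) -> y) -> x) -> y) -> y) -> y) -> x): 0.15 ≤ 0.59, so result = 1
((((((((x -> y) -> y) -> x) -> y) -> y) -> y) -> x) -> x): 1 > 0.59, so result = 0.59

0.59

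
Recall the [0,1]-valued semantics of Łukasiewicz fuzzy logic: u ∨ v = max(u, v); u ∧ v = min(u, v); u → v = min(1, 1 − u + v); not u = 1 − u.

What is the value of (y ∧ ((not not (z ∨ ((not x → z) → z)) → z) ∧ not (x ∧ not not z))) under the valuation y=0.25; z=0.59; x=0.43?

0.25

not x: Łukasiewicz ¬ gives 1 − 0.43 = 0.57
(not x → z): min(1, 1 − 0.57 + 0.59) = 1
((not x → z) → z): min(1, 1 − 1 + 0.59) = 0.59
(z ∨ ((not x → z) → z)) = max(0.59, 0.59) = 0.59
not (z ∨ ((not x → z) → z)): Łukasiewicz ¬ gives 1 − 0.59 = 0.41
not not (z ∨ ((not x → z) → z)): Łukasiewicz ¬ gives 1 − 0.41 = 0.59
(not not (z ∨ ((not x → z) → z)) → z): min(1, 1 − 0.59 + 0.59) = 1
not z: Łukasiewicz ¬ gives 1 − 0.59 = 0.41
not not z: Łukasiewicz ¬ gives 1 − 0.41 = 0.59
(x ∧ not not z) = min(0.43, 0.59) = 0.43
not (x ∧ not not z): Łukasiewicz ¬ gives 1 − 0.43 = 0.57
((not not (z ∨ ((not x → z) → z)) → z) ∧ not (x ∧ not not z)) = min(1, 0.57) = 0.57
(y ∧ ((not not (z ∨ ((not x → z) → z)) → z) ∧ not (x ∧ not not z))) = min(0.25, 0.57) = 0.25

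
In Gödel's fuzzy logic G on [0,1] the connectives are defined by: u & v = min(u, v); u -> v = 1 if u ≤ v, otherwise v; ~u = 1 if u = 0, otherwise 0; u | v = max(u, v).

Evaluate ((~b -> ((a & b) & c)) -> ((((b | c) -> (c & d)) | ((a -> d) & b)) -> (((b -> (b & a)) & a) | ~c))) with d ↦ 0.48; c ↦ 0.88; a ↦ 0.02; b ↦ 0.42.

~b: Gödel ¬ of 0.42 = 0 (operand ≠ 0)
(a & b) = min(0.02, 0.42) = 0.02
((a & b) & c) = min(0.02, 0.88) = 0.02
(~b -> ((a & b) & c)): 0 ≤ 0.02, so result = 1
(b | c) = max(0.42, 0.88) = 0.88
(c & d) = min(0.88, 0.48) = 0.48
((b | c) -> (c & d)): 0.88 > 0.48, so result = 0.48
(a -> d): 0.02 ≤ 0.48, so result = 1
((a -> d) & b) = min(1, 0.42) = 0.42
(((b | c) -> (c & d)) | ((a -> d) & b)) = max(0.48, 0.42) = 0.48
(b & a) = min(0.42, 0.02) = 0.02
(b -> (b & a)): 0.42 > 0.02, so result = 0.02
((b -> (b & a)) & a) = min(0.02, 0.02) = 0.02
~c: Gödel ¬ of 0.88 = 0 (operand ≠ 0)
(((b -> (b & a)) & a) | ~c) = max(0.02, 0) = 0.02
((((b | c) -> (c & d)) | ((a -> d) & b)) -> (((b -> (b & a)) & a) | ~c)): 0.48 > 0.02, so result = 0.02
((~b -> ((a & b) & c)) -> ((((b | c) -> (c & d)) | ((a -> d) & b)) -> (((b -> (b & a)) & a) | ~c))): 1 > 0.02, so result = 0.02

0.02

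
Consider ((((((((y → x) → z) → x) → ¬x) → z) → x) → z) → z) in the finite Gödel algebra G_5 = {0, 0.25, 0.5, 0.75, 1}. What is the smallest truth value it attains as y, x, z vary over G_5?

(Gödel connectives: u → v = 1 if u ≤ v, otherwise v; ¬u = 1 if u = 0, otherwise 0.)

0.25

The minimum is attained at y = 0, x = 0, z = 0.25:
  (y → x): 0 ≤ 0, so result = 1
  ((y → x) → z): 1 > 0.25, so result = 0.25
  (((y → x) → z) → x): 0.25 > 0, so result = 0
  ¬x: Gödel ¬ of 0 = 1 (operand is 0)
  ((((y → x) → z) → x) → ¬x): 0 ≤ 1, so result = 1
  (((((y → x) → z) → x) → ¬x) → z): 1 > 0.25, so result = 0.25
  ((((((y → x) → z) → x) → ¬x) → z) → x): 0.25 > 0, so result = 0
  (((((((y → x) → z) → x) → ¬x) → z) → x) → z): 0 ≤ 0.25, so result = 1
  ((((((((y → x) → z) → x) → ¬x) → z) → x) → z) → z): 1 > 0.25, so result = 0.25
Checking all 125 assignments confirms none give a value below 0.25.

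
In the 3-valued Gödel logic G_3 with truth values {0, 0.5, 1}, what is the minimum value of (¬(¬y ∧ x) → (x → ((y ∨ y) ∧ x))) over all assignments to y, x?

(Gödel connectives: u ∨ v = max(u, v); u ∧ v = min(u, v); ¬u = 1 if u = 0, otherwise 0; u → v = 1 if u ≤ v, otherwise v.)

The minimum is attained at y = 0.5, x = 1:
  ¬y: Gödel ¬ of 0.5 = 0 (operand ≠ 0)
  (¬y ∧ x) = min(0, 1) = 0
  ¬(¬y ∧ x): Gödel ¬ of 0 = 1 (operand is 0)
  (y ∨ y) = max(0.5, 0.5) = 0.5
  ((y ∨ y) ∧ x) = min(0.5, 1) = 0.5
  (x → ((y ∨ y) ∧ x)): 1 > 0.5, so result = 0.5
  (¬(¬y ∧ x) → (x → ((y ∨ y) ∧ x))): 1 > 0.5, so result = 0.5
Checking all 9 assignments confirms none give a value below 0.50.

0.50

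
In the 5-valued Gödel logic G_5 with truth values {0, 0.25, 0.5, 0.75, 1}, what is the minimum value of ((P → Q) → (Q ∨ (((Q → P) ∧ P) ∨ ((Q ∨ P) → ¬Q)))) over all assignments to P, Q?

The minimum is attained at P = 0, Q = 0.25:
  (P → Q): 0 ≤ 0.25, so result = 1
  (Q → P): 0.25 > 0, so result = 0
  ((Q → P) ∧ P) = min(0, 0) = 0
  (Q ∨ P) = max(0.25, 0) = 0.25
  ¬Q: Gödel ¬ of 0.25 = 0 (operand ≠ 0)
  ((Q ∨ P) → ¬Q): 0.25 > 0, so result = 0
  (((Q → P) ∧ P) ∨ ((Q ∨ P) → ¬Q)) = max(0, 0) = 0
  (Q ∨ (((Q → P) ∧ P) ∨ ((Q ∨ P) → ¬Q))) = max(0.25, 0) = 0.25
  ((P → Q) → (Q ∨ (((Q → P) ∧ P) ∨ ((Q ∨ P) → ¬Q)))): 1 > 0.25, so result = 0.25
Checking all 25 assignments confirms none give a value below 0.25.

0.25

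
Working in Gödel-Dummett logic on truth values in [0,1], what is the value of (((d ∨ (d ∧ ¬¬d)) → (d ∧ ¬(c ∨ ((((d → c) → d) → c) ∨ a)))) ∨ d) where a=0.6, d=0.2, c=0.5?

¬d: Gödel ¬ of 0.2 = 0 (operand ≠ 0)
¬¬d: Gödel ¬ of 0 = 1 (operand is 0)
(d ∧ ¬¬d) = min(0.2, 1) = 0.2
(d ∨ (d ∧ ¬¬d)) = max(0.2, 0.2) = 0.2
(d → c): 0.2 ≤ 0.5, so result = 1
((d → c) → d): 1 > 0.2, so result = 0.2
(((d → c) → d) → c): 0.2 ≤ 0.5, so result = 1
((((d → c) → d) → c) ∨ a) = max(1, 0.6) = 1
(c ∨ ((((d → c) → d) → c) ∨ a)) = max(0.5, 1) = 1
¬(c ∨ ((((d → c) → d) → c) ∨ a)): Gödel ¬ of 1 = 0 (operand ≠ 0)
(d ∧ ¬(c ∨ ((((d → c) → d) → c) ∨ a))) = min(0.2, 0) = 0
((d ∨ (d ∧ ¬¬d)) → (d ∧ ¬(c ∨ ((((d → c) → d) → c) ∨ a)))): 0.2 > 0, so result = 0
(((d ∨ (d ∧ ¬¬d)) → (d ∧ ¬(c ∨ ((((d → c) → d) → c) ∨ a)))) ∨ d) = max(0, 0.2) = 0.2

0.20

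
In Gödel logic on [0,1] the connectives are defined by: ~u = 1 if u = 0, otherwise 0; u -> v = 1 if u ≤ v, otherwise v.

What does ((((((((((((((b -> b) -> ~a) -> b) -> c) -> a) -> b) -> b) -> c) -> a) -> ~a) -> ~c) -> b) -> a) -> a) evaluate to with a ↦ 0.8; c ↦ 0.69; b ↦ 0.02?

(b -> b): 0.02 ≤ 0.02, so result = 1
~a: Gödel ¬ of 0.8 = 0 (operand ≠ 0)
((b -> b) -> ~a): 1 > 0, so result = 0
(((b -> b) -> ~a) -> b): 0 ≤ 0.02, so result = 1
((((b -> b) -> ~a) -> b) -> c): 1 > 0.69, so result = 0.69
(((((b -> b) -> ~a) -> b) -> c) -> a): 0.69 ≤ 0.8, so result = 1
((((((b -> b) -> ~a) -> b) -> c) -> a) -> b): 1 > 0.02, so result = 0.02
(((((((b -> b) -> ~a) -> b) -> c) -> a) -> b) -> b): 0.02 ≤ 0.02, so result = 1
((((((((b -> b) -> ~a) -> b) -> c) -> a) -> b) -> b) -> c): 1 > 0.69, so result = 0.69
(((((((((b -> b) -> ~a) -> b) -> c) -> a) -> b) -> b) -> c) -> a): 0.69 ≤ 0.8, so result = 1
~a: Gödel ¬ of 0.8 = 0 (operand ≠ 0)
((((((((((b -> b) -> ~a) -> b) -> c) -> a) -> b) -> b) -> c) -> a) -> ~a): 1 > 0, so result = 0
~c: Gödel ¬ of 0.69 = 0 (operand ≠ 0)
(((((((((((b -> b) -> ~a) -> b) -> c) -> a) -> b) -> b) -> c) -> a) -> ~a) -> ~c): 0 ≤ 0, so result = 1
((((((((((((b -> b) -> ~a) -> b) -> c) -> a) -> b) -> b) -> c) -> a) -> ~a) -> ~c) -> b): 1 > 0.02, so result = 0.02
(((((((((((((b -> b) -> ~a) -> b) -> c) -> a) -> b) -> b) -> c) -> a) -> ~a) -> ~c) -> b) -> a): 0.02 ≤ 0.8, so result = 1
((((((((((((((b -> b) -> ~a) -> b) -> c) -> a) -> b) -> b) -> c) -> a) -> ~a) -> ~c) -> b) -> a) -> a): 1 > 0.8, so result = 0.8

0.80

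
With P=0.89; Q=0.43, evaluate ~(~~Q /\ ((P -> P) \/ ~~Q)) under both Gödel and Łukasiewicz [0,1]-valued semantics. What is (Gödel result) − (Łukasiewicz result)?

Gödel evaluation:
  ~Q: Gödel ¬ of 0.43 = 0 (operand ≠ 0)
  ~~Q: Gödel ¬ of 0 = 1 (operand is 0)
  (P -> P): 0.89 ≤ 0.89, so result = 1
  ~Q: Gödel ¬ of 0.43 = 0 (operand ≠ 0)
  ~~Q: Gödel ¬ of 0 = 1 (operand is 0)
  ((P -> P) \/ ~~Q) = max(1, 1) = 1
  (~~Q /\ ((P -> P) \/ ~~Q)) = min(1, 1) = 1
  ~(~~Q /\ ((P -> P) \/ ~~Q)): Gödel ¬ of 1 = 0 (operand ≠ 0)
  Gödel value = 0
Łukasiewicz evaluation:
  ~Q: Łukasiewicz ¬ gives 1 − 0.43 = 0.57
  ~~Q: Łukasiewicz ¬ gives 1 − 0.57 = 0.43
  (P -> P): min(1, 1 − 0.89 + 0.89) = 1
  ~Q: Łukasiewicz ¬ gives 1 − 0.43 = 0.57
  ~~Q: Łukasiewicz ¬ gives 1 − 0.57 = 0.43
  ((P -> P) \/ ~~Q) = max(1, 0.43) = 1
  (~~Q /\ ((P -> P) \/ ~~Q)) = min(0.43, 1) = 0.43
  ~(~~Q /\ ((P -> P) \/ ~~Q)): Łukasiewicz ¬ gives 1 − 0.43 = 0.57
  Łukasiewicz value = 0.57
Difference: 0 − 0.57 = -0.57

-0.57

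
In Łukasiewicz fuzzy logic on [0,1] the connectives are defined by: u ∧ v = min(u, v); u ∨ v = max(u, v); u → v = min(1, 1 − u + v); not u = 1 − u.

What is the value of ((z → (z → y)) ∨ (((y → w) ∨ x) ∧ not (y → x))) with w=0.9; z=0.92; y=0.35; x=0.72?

(z → y): min(1, 1 − 0.92 + 0.35) = 0.43
(z → (z → y)): min(1, 1 − 0.92 + 0.43) = 0.51
(y → w): min(1, 1 − 0.35 + 0.9) = 1
((y → w) ∨ x) = max(1, 0.72) = 1
(y → x): min(1, 1 − 0.35 + 0.72) = 1
not (y → x): Łukasiewicz ¬ gives 1 − 1 = 0
(((y → w) ∨ x) ∧ not (y → x)) = min(1, 0) = 0
((z → (z → y)) ∨ (((y → w) ∨ x) ∧ not (y → x))) = max(0.51, 0) = 0.51

0.51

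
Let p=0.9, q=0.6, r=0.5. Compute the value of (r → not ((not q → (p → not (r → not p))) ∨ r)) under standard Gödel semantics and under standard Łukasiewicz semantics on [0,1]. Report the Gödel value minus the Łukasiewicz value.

-0.50

Gödel evaluation:
  not q: Gödel ¬ of 0.6 = 0 (operand ≠ 0)
  not p: Gödel ¬ of 0.9 = 0 (operand ≠ 0)
  (r → not p): 0.5 > 0, so result = 0
  not (r → not p): Gödel ¬ of 0 = 1 (operand is 0)
  (p → not (r → not p)): 0.9 ≤ 1, so result = 1
  (not q → (p → not (r → not p))): 0 ≤ 1, so result = 1
  ((not q → (p → not (r → not p))) ∨ r) = max(1, 0.5) = 1
  not ((not q → (p → not (r → not p))) ∨ r): Gödel ¬ of 1 = 0 (operand ≠ 0)
  (r → not ((not q → (p → not (r → not p))) ∨ r)): 0.5 > 0, so result = 0
  Gödel value = 0
Łukasiewicz evaluation:
  not q: Łukasiewicz ¬ gives 1 − 0.6 = 0.4
  not p: Łukasiewicz ¬ gives 1 − 0.9 = 0.1
  (r → not p): min(1, 1 − 0.5 + 0.1) = 0.6
  not (r → not p): Łukasiewicz ¬ gives 1 − 0.6 = 0.4
  (p → not (r → not p)): min(1, 1 − 0.9 + 0.4) = 0.5
  (not q → (p → not (r → not p))): min(1, 1 − 0.4 + 0.5) = 1
  ((not q → (p → not (r → not p))) ∨ r) = max(1, 0.5) = 1
  not ((not q → (p → not (r → not p))) ∨ r): Łukasiewicz ¬ gives 1 − 1 = 0
  (r → not ((not q → (p → not (r → not p))) ∨ r)): min(1, 1 − 0.5 + 0) = 0.5
  Łukasiewicz value = 0.5
Difference: 0 − 0.5 = -0.50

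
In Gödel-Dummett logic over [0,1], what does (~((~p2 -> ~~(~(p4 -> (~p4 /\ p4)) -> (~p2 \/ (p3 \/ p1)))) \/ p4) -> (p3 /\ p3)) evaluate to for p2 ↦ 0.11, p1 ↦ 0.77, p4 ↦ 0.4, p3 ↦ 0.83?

~p2: Gödel ¬ of 0.11 = 0 (operand ≠ 0)
~p4: Gödel ¬ of 0.4 = 0 (operand ≠ 0)
(~p4 /\ p4) = min(0, 0.4) = 0
(p4 -> (~p4 /\ p4)): 0.4 > 0, so result = 0
~(p4 -> (~p4 /\ p4)): Gödel ¬ of 0 = 1 (operand is 0)
~p2: Gödel ¬ of 0.11 = 0 (operand ≠ 0)
(p3 \/ p1) = max(0.83, 0.77) = 0.83
(~p2 \/ (p3 \/ p1)) = max(0, 0.83) = 0.83
(~(p4 -> (~p4 /\ p4)) -> (~p2 \/ (p3 \/ p1))): 1 > 0.83, so result = 0.83
~(~(p4 -> (~p4 /\ p4)) -> (~p2 \/ (p3 \/ p1))): Gödel ¬ of 0.83 = 0 (operand ≠ 0)
~~(~(p4 -> (~p4 /\ p4)) -> (~p2 \/ (p3 \/ p1))): Gödel ¬ of 0 = 1 (operand is 0)
(~p2 -> ~~(~(p4 -> (~p4 /\ p4)) -> (~p2 \/ (p3 \/ p1)))): 0 ≤ 1, so result = 1
((~p2 -> ~~(~(p4 -> (~p4 /\ p4)) -> (~p2 \/ (p3 \/ p1)))) \/ p4) = max(1, 0.4) = 1
~((~p2 -> ~~(~(p4 -> (~p4 /\ p4)) -> (~p2 \/ (p3 \/ p1)))) \/ p4): Gödel ¬ of 1 = 0 (operand ≠ 0)
(p3 /\ p3) = min(0.83, 0.83) = 0.83
(~((~p2 -> ~~(~(p4 -> (~p4 /\ p4)) -> (~p2 \/ (p3 \/ p1)))) \/ p4) -> (p3 /\ p3)): 0 ≤ 0.83, so result = 1

1.00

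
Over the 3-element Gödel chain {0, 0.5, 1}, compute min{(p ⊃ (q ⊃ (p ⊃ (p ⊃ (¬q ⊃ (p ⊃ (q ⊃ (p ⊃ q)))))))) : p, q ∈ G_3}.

1.00

Every assignment gives 1. For instance at p = 0, q = 0:
  ¬q: Gödel ¬ of 0 = 1 (operand is 0)
  (p ⊃ q): 0 ≤ 0, so result = 1
  (q ⊃ (p ⊃ q)): 0 ≤ 1, so result = 1
  (p ⊃ (q ⊃ (p ⊃ q))): 0 ≤ 1, so result = 1
  (¬q ⊃ (p ⊃ (q ⊃ (p ⊃ q)))): 1 ≤ 1, so result = 1
  (p ⊃ (¬q ⊃ (p ⊃ (q ⊃ (p ⊃ q))))): 0 ≤ 1, so result = 1
  (p ⊃ (p ⊃ (¬q ⊃ (p ⊃ (q ⊃ (p ⊃ q)))))): 0 ≤ 1, so result = 1
  (q ⊃ (p ⊃ (p ⊃ (¬q ⊃ (p ⊃ (q ⊃ (p ⊃ q))))))): 0 ≤ 1, so result = 1
  (p ⊃ (q ⊃ (p ⊃ (p ⊃ (¬q ⊃ (p ⊃ (q ⊃ (p ⊃ q)))))))): 0 ≤ 1, so result = 1
All 9 assignments give value 1 — the formula is a G_3-tautology.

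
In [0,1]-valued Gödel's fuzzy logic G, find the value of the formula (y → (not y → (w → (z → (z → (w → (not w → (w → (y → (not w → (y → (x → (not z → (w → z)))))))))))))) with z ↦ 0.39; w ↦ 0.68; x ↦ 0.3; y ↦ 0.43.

not y: Gödel ¬ of 0.43 = 0 (operand ≠ 0)
not w: Gödel ¬ of 0.68 = 0 (operand ≠ 0)
not w: Gödel ¬ of 0.68 = 0 (operand ≠ 0)
not z: Gödel ¬ of 0.39 = 0 (operand ≠ 0)
(w → z): 0.68 > 0.39, so result = 0.39
(not z → (w → z)): 0 ≤ 0.39, so result = 1
(x → (not z → (w → z))): 0.3 ≤ 1, so result = 1
(y → (x → (not z → (w → z)))): 0.43 ≤ 1, so result = 1
(not w → (y → (x → (not z → (w → z))))): 0 ≤ 1, so result = 1
(y → (not w → (y → (x → (not z → (w → z)))))): 0.43 ≤ 1, so result = 1
(w → (y → (not w → (y → (x → (not z → (w → z))))))): 0.68 ≤ 1, so result = 1
(not w → (w → (y → (not w → (y → (x → (not z → (w → z)))))))): 0 ≤ 1, so result = 1
(w → (not w → (w → (y → (not w → (y → (x → (not z → (w → z))))))))): 0.68 ≤ 1, so result = 1
(z → (w → (not w → (w → (y → (not w → (y → (x → (not z → (w → z)))))))))): 0.39 ≤ 1, so result = 1
(z → (z → (w → (not w → (w → (y → (not w → (y → (x → (not z → (w → z))))))))))): 0.39 ≤ 1, so result = 1
(w → (z → (z → (w → (not w → (w → (y → (not w → (y → (x → (not z → (w → z)))))))))))): 0.68 ≤ 1, so result = 1
(not y → (w → (z → (z → (w → (not w → (w → (y → (not w → (y → (x → (not z → (w → z))))))))))))): 0 ≤ 1, so result = 1
(y → (not y → (w → (z → (z → (w → (not w → (w → (y → (not w → (y → (x → (not z → (w → z)))))))))))))): 0.43 ≤ 1, so result = 1

1.00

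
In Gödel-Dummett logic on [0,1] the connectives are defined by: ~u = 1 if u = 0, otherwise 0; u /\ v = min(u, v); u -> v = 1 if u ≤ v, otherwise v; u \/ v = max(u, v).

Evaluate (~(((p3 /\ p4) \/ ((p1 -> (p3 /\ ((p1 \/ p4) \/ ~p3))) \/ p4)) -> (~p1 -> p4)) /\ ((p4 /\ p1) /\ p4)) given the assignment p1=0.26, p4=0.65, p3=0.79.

(p3 /\ p4) = min(0.79, 0.65) = 0.65
(p1 \/ p4) = max(0.26, 0.65) = 0.65
~p3: Gödel ¬ of 0.79 = 0 (operand ≠ 0)
((p1 \/ p4) \/ ~p3) = max(0.65, 0) = 0.65
(p3 /\ ((p1 \/ p4) \/ ~p3)) = min(0.79, 0.65) = 0.65
(p1 -> (p3 /\ ((p1 \/ p4) \/ ~p3))): 0.26 ≤ 0.65, so result = 1
((p1 -> (p3 /\ ((p1 \/ p4) \/ ~p3))) \/ p4) = max(1, 0.65) = 1
((p3 /\ p4) \/ ((p1 -> (p3 /\ ((p1 \/ p4) \/ ~p3))) \/ p4)) = max(0.65, 1) = 1
~p1: Gödel ¬ of 0.26 = 0 (operand ≠ 0)
(~p1 -> p4): 0 ≤ 0.65, so result = 1
(((p3 /\ p4) \/ ((p1 -> (p3 /\ ((p1 \/ p4) \/ ~p3))) \/ p4)) -> (~p1 -> p4)): 1 ≤ 1, so result = 1
~(((p3 /\ p4) \/ ((p1 -> (p3 /\ ((p1 \/ p4) \/ ~p3))) \/ p4)) -> (~p1 -> p4)): Gödel ¬ of 1 = 0 (operand ≠ 0)
(p4 /\ p1) = min(0.65, 0.26) = 0.26
((p4 /\ p1) /\ p4) = min(0.26, 0.65) = 0.26
(~(((p3 /\ p4) \/ ((p1 -> (p3 /\ ((p1 \/ p4) \/ ~p3))) \/ p4)) -> (~p1 -> p4)) /\ ((p4 /\ p1) /\ p4)) = min(0, 0.26) = 0

0.00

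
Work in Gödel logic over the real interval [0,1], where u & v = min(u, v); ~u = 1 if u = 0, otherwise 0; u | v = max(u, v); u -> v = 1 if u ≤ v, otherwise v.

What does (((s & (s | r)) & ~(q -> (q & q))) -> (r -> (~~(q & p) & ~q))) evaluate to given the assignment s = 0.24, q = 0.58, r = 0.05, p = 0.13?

1.00

(s | r) = max(0.24, 0.05) = 0.24
(s & (s | r)) = min(0.24, 0.24) = 0.24
(q & q) = min(0.58, 0.58) = 0.58
(q -> (q & q)): 0.58 ≤ 0.58, so result = 1
~(q -> (q & q)): Gödel ¬ of 1 = 0 (operand ≠ 0)
((s & (s | r)) & ~(q -> (q & q))) = min(0.24, 0) = 0
(q & p) = min(0.58, 0.13) = 0.13
~(q & p): Gödel ¬ of 0.13 = 0 (operand ≠ 0)
~~(q & p): Gödel ¬ of 0 = 1 (operand is 0)
~q: Gödel ¬ of 0.58 = 0 (operand ≠ 0)
(~~(q & p) & ~q) = min(1, 0) = 0
(r -> (~~(q & p) & ~q)): 0.05 > 0, so result = 0
(((s & (s | r)) & ~(q -> (q & q))) -> (r -> (~~(q & p) & ~q))): 0 ≤ 0, so result = 1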